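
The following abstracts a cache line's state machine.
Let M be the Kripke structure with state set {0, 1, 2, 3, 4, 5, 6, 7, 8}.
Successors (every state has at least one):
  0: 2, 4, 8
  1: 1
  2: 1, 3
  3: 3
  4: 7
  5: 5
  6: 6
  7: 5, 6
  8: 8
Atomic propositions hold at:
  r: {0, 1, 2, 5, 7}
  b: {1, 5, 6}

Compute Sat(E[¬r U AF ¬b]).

{0, 2, 3, 4, 7, 8}

Sat(¬r) = {3, 4, 6, 8}
Sat(¬b) = {0, 2, 3, 4, 7, 8}
AF ¬b: least fixpoint, start Z0 = {0, 2, 3, 4, 7, 8}, add states with every successor in Z. Already a fixed point.
Sat(AF ¬b) = {0, 2, 3, 4, 7, 8}
E[¬r U AF ¬b]: least fixpoint, start Z0 = Sat(AF ¬b) = {0, 2, 3, 4, 7, 8}, add states in Sat(¬r) with some successor in Z. Already a fixed point.
Sat(E[¬r U AF ¬b]) = {0, 2, 3, 4, 7, 8}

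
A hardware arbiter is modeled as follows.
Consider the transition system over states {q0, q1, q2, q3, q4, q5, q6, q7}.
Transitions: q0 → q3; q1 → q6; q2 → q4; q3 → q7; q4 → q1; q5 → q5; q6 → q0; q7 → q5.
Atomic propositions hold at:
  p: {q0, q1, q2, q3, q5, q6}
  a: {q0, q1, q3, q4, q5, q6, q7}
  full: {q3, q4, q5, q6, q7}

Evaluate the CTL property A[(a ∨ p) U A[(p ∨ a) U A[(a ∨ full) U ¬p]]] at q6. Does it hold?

Sat(a ∨ p) = {q0, q1, q2, q3, q4, q5, q6, q7}
Sat(p ∨ a) = {q0, q1, q2, q3, q4, q5, q6, q7}
Sat(a ∨ full) = {q0, q1, q3, q4, q5, q6, q7}
Sat(¬p) = {q4, q7}
A[(a ∨ full) U ¬p]: least fixpoint, start Z0 = Sat(¬p) = {q4, q7}, add states in Sat(a ∨ full) with every successor in Z. Z1 = {q3, q4, q7}; Z2 = {q0, q3, q4, q7}; Z3 = {q0, q3, q4, q6, q7}; Z4 = {q0, q1, q3, q4, q6, q7}; fixed.
Sat(A[(a ∨ full) U ¬p]) = {q0, q1, q3, q4, q6, q7}
A[(p ∨ a) U A[(a ∨ full) U ¬p]]: least fixpoint, start Z0 = Sat(A[(a ∨ full) U ¬p]) = {q0, q1, q3, q4, q6, q7}, add states in Sat(p ∨ a) with every successor in Z. Z1 = {q0, q1, q2, q3, q4, q6, q7}; fixed.
Sat(A[(p ∨ a) U A[(a ∨ full) U ¬p]]) = {q0, q1, q2, q3, q4, q6, q7}
A[(a ∨ p) U A[(p ∨ a) U A[(a ∨ full) U ¬p]]]: least fixpoint, start Z0 = Sat(A[(p ∨ a) U A[(a ∨ full) U ¬p]]) = {q0, q1, q2, q3, q4, q6, q7}, add states in Sat(a ∨ p) with every successor in Z. Already a fixed point.
Sat(A[(a ∨ p) U A[(p ∨ a) U A[(a ∨ full) U ¬p]]]) = {q0, q1, q2, q3, q4, q6, q7}
q6 ∈ Sat(A[(a ∨ p) U A[(p ∨ a) U A[(a ∨ full) U ¬p]]]) = {q0, q1, q2, q3, q4, q6, q7}, so the formula holds at q6.

Yes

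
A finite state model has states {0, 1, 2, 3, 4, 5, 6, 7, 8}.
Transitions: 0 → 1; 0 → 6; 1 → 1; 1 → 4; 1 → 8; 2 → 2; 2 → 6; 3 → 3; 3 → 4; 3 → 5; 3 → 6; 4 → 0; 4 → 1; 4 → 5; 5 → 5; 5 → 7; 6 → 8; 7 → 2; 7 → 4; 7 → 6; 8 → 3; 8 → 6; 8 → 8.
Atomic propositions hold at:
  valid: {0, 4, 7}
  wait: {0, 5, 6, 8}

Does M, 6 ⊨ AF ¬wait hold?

No

Sat(¬wait) = {1, 2, 3, 4, 7}
AF ¬wait: least fixpoint, start Z0 = {1, 2, 3, 4, 7}, add states with every successor in Z. Already a fixed point.
Sat(AF ¬wait) = {1, 2, 3, 4, 7}
6 ∉ Sat(AF ¬wait) = {1, 2, 3, 4, 7}, so the formula does not hold at 6.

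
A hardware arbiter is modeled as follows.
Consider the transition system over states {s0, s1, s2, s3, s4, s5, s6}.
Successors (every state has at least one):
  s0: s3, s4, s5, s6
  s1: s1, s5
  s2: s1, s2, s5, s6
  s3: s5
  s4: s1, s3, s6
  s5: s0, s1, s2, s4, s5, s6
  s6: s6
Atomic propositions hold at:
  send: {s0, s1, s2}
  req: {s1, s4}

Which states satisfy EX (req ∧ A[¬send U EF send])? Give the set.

Sat(¬send) = {s3, s4, s5, s6}
EF send: least fixpoint, start Z0 = {s0, s1, s2}, add states with some successor in Z. Z1 = {s0, s1, s2, s4, s5}; Z2 = {s0, s1, s2, s3, s4, s5}; fixed.
Sat(EF send) = {s0, s1, s2, s3, s4, s5}
A[¬send U EF send]: least fixpoint, start Z0 = Sat(EF send) = {s0, s1, s2, s3, s4, s5}, add states in Sat(¬send) with every successor in Z. Already a fixed point.
Sat(A[¬send U EF send]) = {s0, s1, s2, s3, s4, s5}
Sat(req ∧ A[¬send U EF send]) = {s1, s4}
Sat(EX (req ∧ A[¬send U EF send])) = {s : some successor in {s1, s4}} = {s0, s1, s2, s4, s5}

{s0, s1, s2, s4, s5}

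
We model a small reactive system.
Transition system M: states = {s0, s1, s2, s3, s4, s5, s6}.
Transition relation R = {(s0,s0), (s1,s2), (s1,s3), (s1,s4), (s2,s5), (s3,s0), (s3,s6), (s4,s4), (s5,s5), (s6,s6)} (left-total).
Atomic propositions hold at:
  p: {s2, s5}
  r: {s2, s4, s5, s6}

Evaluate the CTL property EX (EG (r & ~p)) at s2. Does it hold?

No

Sat(~p) = {s0, s1, s3, s4, s6}
Sat(r & ~p) = {s4, s6}
EG (r & ~p): greatest fixpoint, start Z0 = {s4, s6}, keep only states in Sat with some successor in Z. Already a fixed point.
Sat(EG (r & ~p)) = {s4, s6}
Sat(EX (EG (r & ~p))) = {s : some successor in {s4, s6}} = {s1, s3, s4, s6}
s2 ∉ Sat(EX (EG (r & ~p))) = {s1, s3, s4, s6}, so the formula does not hold at s2.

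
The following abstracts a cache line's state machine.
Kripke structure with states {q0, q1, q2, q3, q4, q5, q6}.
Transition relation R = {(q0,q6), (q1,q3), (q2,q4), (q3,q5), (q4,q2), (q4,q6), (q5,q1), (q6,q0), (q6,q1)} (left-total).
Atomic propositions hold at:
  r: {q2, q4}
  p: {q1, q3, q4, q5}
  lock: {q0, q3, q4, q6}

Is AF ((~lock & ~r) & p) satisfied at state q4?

Sat(~lock) = {q1, q2, q5}
Sat(~r) = {q0, q1, q3, q5, q6}
Sat(~lock & ~r) = {q1, q5}
Sat((~lock & ~r) & p) = {q1, q5}
AF ((~lock & ~r) & p): least fixpoint, start Z0 = {q1, q5}, add states with every successor in Z. Z1 = {q1, q3, q5}; fixed.
Sat(AF ((~lock & ~r) & p)) = {q1, q3, q5}
q4 ∉ Sat(AF ((~lock & ~r) & p)) = {q1, q3, q5}, so the formula does not hold at q4.

No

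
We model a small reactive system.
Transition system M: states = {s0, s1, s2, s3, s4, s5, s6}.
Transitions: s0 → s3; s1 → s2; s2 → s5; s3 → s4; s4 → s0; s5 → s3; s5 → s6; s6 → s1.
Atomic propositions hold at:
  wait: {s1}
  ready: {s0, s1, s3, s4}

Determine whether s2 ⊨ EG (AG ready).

AG ready: greatest fixpoint, start Z0 = {s0, s1, s3, s4}, keep only states in Sat with every successor in Z. Z1 = {s0, s3, s4}; fixed.
Sat(AG ready) = {s0, s3, s4}
EG (AG ready): greatest fixpoint, start Z0 = {s0, s3, s4}, keep only states in Sat with some successor in Z. Already a fixed point.
Sat(EG (AG ready)) = {s0, s3, s4}
s2 ∉ Sat(EG (AG ready)) = {s0, s3, s4}, so the formula does not hold at s2.

No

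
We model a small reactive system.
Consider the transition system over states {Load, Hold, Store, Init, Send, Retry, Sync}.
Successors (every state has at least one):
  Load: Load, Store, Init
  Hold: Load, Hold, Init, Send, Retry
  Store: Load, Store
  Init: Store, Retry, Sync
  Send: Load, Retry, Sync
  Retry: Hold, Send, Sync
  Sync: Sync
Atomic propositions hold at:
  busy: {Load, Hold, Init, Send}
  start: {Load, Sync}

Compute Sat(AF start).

AF start: least fixpoint, start Z0 = {Load, Sync}, add states with every successor in Z. Already a fixed point.
Sat(AF start) = {Load, Sync}

{Load, Sync}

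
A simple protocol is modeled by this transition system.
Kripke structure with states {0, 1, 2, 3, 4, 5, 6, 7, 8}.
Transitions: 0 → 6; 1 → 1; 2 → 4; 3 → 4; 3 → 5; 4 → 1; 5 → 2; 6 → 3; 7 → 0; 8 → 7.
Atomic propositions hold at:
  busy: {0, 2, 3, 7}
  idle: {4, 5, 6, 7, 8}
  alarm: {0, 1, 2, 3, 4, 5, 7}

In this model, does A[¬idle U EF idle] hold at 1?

No

Sat(¬idle) = {0, 1, 2, 3}
EF idle: least fixpoint, start Z0 = {4, 5, 6, 7, 8}, add states with some successor in Z. Z1 = {0, 2, 3, 4, 5, 6, 7, 8}; fixed.
Sat(EF idle) = {0, 2, 3, 4, 5, 6, 7, 8}
A[¬idle U EF idle]: least fixpoint, start Z0 = Sat(EF idle) = {0, 2, 3, 4, 5, 6, 7, 8}, add states in Sat(¬idle) with every successor in Z. Already a fixed point.
Sat(A[¬idle U EF idle]) = {0, 2, 3, 4, 5, 6, 7, 8}
1 ∉ Sat(A[¬idle U EF idle]) = {0, 2, 3, 4, 5, 6, 7, 8}, so the formula does not hold at 1.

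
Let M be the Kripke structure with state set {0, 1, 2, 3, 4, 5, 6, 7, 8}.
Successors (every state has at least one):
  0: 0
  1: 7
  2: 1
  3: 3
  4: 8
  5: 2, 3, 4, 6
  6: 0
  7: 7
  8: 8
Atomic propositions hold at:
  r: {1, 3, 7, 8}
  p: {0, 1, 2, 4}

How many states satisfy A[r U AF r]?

AF r: least fixpoint, start Z0 = {1, 3, 7, 8}, add states with every successor in Z. Z1 = {1, 2, 3, 4, 7, 8}; fixed.
Sat(AF r) = {1, 2, 3, 4, 7, 8}
A[r U AF r]: least fixpoint, start Z0 = Sat(AF r) = {1, 2, 3, 4, 7, 8}, add states in Sat(r) with every successor in Z. Already a fixed point.
Sat(A[r U AF r]) = {1, 2, 3, 4, 7, 8}
|Sat(A[r U AF r])| = |{1, 2, 3, 4, 7, 8}| = 6.

6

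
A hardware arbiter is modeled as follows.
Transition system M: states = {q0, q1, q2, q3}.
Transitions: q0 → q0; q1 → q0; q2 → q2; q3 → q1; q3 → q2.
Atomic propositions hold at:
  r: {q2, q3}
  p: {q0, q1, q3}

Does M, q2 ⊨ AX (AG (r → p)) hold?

Sat(r → p) = {q0, q1, q3}
AG (r → p): greatest fixpoint, start Z0 = {q0, q1, q3}, keep only states in Sat with every successor in Z. Z1 = {q0, q1}; fixed.
Sat(AG (r → p)) = {q0, q1}
Sat(AX (AG (r → p))) = {s : every successor in {q0, q1}} = {q0, q1}
q2 ∉ Sat(AX (AG (r → p))) = {q0, q1}, so the formula does not hold at q2.

No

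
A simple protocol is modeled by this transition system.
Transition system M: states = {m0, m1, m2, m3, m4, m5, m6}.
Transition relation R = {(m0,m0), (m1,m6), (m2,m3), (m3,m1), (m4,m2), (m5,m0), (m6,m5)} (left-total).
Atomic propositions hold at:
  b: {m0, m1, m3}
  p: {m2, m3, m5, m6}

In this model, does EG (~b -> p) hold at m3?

Sat(~b) = {m2, m4, m5, m6}
Sat(~b -> p) = {m0, m1, m2, m3, m5, m6}
EG (~b -> p): greatest fixpoint, start Z0 = {m0, m1, m2, m3, m5, m6}, keep only states in Sat with some successor in Z. Already a fixed point.
Sat(EG (~b -> p)) = {m0, m1, m2, m3, m5, m6}
m3 ∈ Sat(EG (~b -> p)) = {m0, m1, m2, m3, m5, m6}, so the formula holds at m3.

Yes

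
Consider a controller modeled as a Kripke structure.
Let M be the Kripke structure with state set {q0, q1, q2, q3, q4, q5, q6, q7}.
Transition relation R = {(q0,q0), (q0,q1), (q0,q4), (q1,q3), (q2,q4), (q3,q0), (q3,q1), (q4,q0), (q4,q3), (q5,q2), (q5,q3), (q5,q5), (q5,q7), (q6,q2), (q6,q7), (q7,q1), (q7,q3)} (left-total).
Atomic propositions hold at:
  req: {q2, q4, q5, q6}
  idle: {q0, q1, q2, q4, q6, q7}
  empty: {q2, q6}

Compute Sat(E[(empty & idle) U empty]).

Sat(empty & idle) = {q2, q6}
E[(empty & idle) U empty]: least fixpoint, start Z0 = Sat(empty) = {q2, q6}, add states in Sat(empty & idle) with some successor in Z. Already a fixed point.
Sat(E[(empty & idle) U empty]) = {q2, q6}

{q2, q6}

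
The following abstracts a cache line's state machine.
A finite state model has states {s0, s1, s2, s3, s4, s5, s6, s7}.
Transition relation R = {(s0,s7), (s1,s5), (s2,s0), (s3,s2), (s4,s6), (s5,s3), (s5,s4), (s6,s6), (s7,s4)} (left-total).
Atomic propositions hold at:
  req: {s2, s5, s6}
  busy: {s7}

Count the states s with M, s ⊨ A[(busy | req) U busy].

1

Sat(busy | req) = {s2, s5, s6, s7}
A[(busy | req) U busy]: least fixpoint, start Z0 = Sat(busy) = {s7}, add states in Sat(busy | req) with every successor in Z. Already a fixed point.
Sat(A[(busy | req) U busy]) = {s7}
|Sat(A[(busy | req) U busy])| = |{s7}| = 1.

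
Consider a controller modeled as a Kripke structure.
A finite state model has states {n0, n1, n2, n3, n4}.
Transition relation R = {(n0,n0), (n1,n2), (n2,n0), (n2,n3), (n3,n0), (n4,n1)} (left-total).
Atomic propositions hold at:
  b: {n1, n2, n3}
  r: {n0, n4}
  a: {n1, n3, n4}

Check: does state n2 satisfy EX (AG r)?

Yes

AG r: greatest fixpoint, start Z0 = {n0, n4}, keep only states in Sat with every successor in Z. Z1 = {n0}; fixed.
Sat(AG r) = {n0}
Sat(EX (AG r)) = {s : some successor in {n0}} = {n0, n2, n3}
n2 ∈ Sat(EX (AG r)) = {n0, n2, n3}, so the formula holds at n2.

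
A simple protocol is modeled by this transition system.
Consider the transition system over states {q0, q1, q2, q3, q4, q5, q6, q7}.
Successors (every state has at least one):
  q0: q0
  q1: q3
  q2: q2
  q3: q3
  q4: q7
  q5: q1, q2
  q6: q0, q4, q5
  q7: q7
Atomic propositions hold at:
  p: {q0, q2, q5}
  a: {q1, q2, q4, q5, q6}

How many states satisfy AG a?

AG a: greatest fixpoint, start Z0 = {q1, q2, q4, q5, q6}, keep only states in Sat with every successor in Z. Z1 = {q2, q5}; Z2 = {q2}; fixed.
Sat(AG a) = {q2}
|Sat(AG a)| = |{q2}| = 1.

1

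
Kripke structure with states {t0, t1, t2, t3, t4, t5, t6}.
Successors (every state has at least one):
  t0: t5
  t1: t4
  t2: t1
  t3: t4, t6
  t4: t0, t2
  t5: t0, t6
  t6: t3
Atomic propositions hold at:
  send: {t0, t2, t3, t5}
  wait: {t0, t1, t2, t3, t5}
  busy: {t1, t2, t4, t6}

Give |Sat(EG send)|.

EG send: greatest fixpoint, start Z0 = {t0, t2, t3, t5}, keep only states in Sat with some successor in Z. Z1 = {t0, t5}; fixed.
Sat(EG send) = {t0, t5}
|Sat(EG send)| = |{t0, t5}| = 2.

2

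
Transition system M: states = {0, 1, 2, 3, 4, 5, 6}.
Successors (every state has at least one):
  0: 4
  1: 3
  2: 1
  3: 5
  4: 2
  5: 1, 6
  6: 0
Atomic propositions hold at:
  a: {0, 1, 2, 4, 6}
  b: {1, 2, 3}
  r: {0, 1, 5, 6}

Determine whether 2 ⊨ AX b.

Sat(AX b) = {s : every successor in {1, 2, 3}} = {1, 2, 4}
2 ∈ Sat(AX b) = {1, 2, 4}, so the formula holds at 2.

Yes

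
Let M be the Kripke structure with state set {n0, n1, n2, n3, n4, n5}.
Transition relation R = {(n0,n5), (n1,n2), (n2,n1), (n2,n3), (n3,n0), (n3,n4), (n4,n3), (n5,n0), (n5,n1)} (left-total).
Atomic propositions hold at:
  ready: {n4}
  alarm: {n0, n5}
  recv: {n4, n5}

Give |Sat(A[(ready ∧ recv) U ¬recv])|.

Sat(ready ∧ recv) = {n4}
Sat(¬recv) = {n0, n1, n2, n3}
A[(ready ∧ recv) U ¬recv]: least fixpoint, start Z0 = Sat(¬recv) = {n0, n1, n2, n3}, add states in Sat(ready ∧ recv) with every successor in Z. Z1 = {n0, n1, n2, n3, n4}; fixed.
Sat(A[(ready ∧ recv) U ¬recv]) = {n0, n1, n2, n3, n4}
|Sat(A[(ready ∧ recv) U ¬recv])| = |{n0, n1, n2, n3, n4}| = 5.

5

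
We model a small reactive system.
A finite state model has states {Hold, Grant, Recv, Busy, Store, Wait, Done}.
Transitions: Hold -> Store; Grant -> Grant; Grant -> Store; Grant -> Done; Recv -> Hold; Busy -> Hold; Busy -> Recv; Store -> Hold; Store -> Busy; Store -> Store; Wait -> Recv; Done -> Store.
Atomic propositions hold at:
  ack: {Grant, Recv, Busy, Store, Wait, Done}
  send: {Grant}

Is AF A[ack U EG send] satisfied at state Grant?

Yes

EG send: greatest fixpoint, start Z0 = {Grant}, keep only states in Sat with some successor in Z. Already a fixed point.
Sat(EG send) = {Grant}
A[ack U EG send]: least fixpoint, start Z0 = Sat(EG send) = {Grant}, add states in Sat(ack) with every successor in Z. Already a fixed point.
Sat(A[ack U EG send]) = {Grant}
AF A[ack U EG send]: least fixpoint, start Z0 = {Grant}, add states with every successor in Z. Already a fixed point.
Sat(AF A[ack U EG send]) = {Grant}
Grant ∈ Sat(AF A[ack U EG send]) = {Grant}, so the formula holds at Grant.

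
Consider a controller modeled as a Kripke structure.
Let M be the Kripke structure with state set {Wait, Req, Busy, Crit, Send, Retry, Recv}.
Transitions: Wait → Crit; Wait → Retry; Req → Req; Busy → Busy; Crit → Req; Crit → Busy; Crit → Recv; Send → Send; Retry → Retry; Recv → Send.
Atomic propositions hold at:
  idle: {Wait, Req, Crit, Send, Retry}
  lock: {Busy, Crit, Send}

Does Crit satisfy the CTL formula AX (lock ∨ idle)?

Sat(lock ∨ idle) = {Wait, Req, Busy, Crit, Send, Retry}
Sat(AX (lock ∨ idle)) = {s : every successor in {Wait, Req, Busy, Crit, Send, Retry}} = {Wait, Req, Busy, Send, Retry, Recv}
Crit ∉ Sat(AX (lock ∨ idle)) = {Wait, Req, Busy, Send, Retry, Recv}, so the formula does not hold at Crit.

No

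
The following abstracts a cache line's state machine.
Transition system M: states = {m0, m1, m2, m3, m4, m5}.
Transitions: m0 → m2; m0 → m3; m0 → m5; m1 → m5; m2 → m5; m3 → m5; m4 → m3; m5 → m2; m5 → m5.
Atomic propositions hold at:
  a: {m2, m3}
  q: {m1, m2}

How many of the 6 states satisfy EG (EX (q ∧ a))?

2

Sat(q ∧ a) = {m2}
Sat(EX (q ∧ a)) = {s : some successor in {m2}} = {m0, m5}
EG (EX (q ∧ a)): greatest fixpoint, start Z0 = {m0, m5}, keep only states in Sat with some successor in Z. Already a fixed point.
Sat(EG (EX (q ∧ a))) = {m0, m5}
|Sat(EG (EX (q ∧ a)))| = |{m0, m5}| = 2.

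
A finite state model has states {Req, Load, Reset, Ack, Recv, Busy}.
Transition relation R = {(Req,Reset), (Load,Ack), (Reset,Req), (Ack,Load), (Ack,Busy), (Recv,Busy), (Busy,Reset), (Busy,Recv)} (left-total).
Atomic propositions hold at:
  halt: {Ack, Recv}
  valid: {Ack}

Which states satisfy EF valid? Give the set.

EF valid: least fixpoint, start Z0 = {Ack}, add states with some successor in Z. Z1 = {Load, Ack}; fixed.
Sat(EF valid) = {Load, Ack}

{Load, Ack}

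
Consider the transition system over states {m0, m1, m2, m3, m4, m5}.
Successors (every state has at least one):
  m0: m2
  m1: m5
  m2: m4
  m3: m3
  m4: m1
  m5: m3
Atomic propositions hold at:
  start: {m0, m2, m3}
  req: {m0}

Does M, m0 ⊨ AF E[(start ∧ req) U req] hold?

Yes

Sat(start ∧ req) = {m0}
E[(start ∧ req) U req]: least fixpoint, start Z0 = Sat(req) = {m0}, add states in Sat(start ∧ req) with some successor in Z. Already a fixed point.
Sat(E[(start ∧ req) U req]) = {m0}
AF E[(start ∧ req) U req]: least fixpoint, start Z0 = {m0}, add states with every successor in Z. Already a fixed point.
Sat(AF E[(start ∧ req) U req]) = {m0}
m0 ∈ Sat(AF E[(start ∧ req) U req]) = {m0}, so the formula holds at m0.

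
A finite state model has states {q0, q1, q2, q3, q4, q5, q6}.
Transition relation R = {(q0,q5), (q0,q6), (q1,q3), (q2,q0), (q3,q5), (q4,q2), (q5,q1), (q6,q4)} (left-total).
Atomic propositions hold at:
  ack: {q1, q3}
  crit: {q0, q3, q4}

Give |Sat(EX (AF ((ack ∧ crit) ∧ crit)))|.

4

Sat(ack ∧ crit) = {q3}
Sat((ack ∧ crit) ∧ crit) = {q3}
AF ((ack ∧ crit) ∧ crit): least fixpoint, start Z0 = {q3}, add states with every successor in Z. Z1 = {q1, q3}; Z2 = {q1, q3, q5}; fixed.
Sat(AF ((ack ∧ crit) ∧ crit)) = {q1, q3, q5}
Sat(EX (AF ((ack ∧ crit) ∧ crit))) = {s : some successor in {q1, q3, q5}} = {q0, q1, q3, q5}
|Sat(EX (AF ((ack ∧ crit) ∧ crit)))| = |{q0, q1, q3, q5}| = 4.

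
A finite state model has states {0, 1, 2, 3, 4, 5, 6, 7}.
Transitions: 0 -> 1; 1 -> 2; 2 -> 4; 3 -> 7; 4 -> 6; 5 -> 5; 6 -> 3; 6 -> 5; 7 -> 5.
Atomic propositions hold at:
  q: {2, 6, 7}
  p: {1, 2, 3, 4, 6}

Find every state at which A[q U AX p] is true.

{0, 1, 2, 4}

Sat(AX p) = {s : every successor in {1, 2, 3, 4, 6}} = {0, 1, 2, 4}
A[q U AX p]: least fixpoint, start Z0 = Sat(AX p) = {0, 1, 2, 4}, add states in Sat(q) with every successor in Z. Already a fixed point.
Sat(A[q U AX p]) = {0, 1, 2, 4}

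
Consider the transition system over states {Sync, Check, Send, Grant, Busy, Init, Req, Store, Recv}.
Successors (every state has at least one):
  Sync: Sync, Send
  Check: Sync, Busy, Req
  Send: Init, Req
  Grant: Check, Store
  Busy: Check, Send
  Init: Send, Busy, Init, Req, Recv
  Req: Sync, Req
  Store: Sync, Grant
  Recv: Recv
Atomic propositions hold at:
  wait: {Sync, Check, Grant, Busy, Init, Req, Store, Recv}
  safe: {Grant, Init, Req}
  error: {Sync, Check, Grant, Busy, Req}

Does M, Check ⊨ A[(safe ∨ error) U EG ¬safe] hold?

Yes

Sat(safe ∨ error) = {Sync, Check, Grant, Busy, Init, Req}
Sat(¬safe) = {Sync, Check, Send, Busy, Store, Recv}
EG ¬safe: greatest fixpoint, start Z0 = {Sync, Check, Send, Busy, Store, Recv}, keep only states in Sat with some successor in Z. Z1 = {Sync, Check, Busy, Store, Recv}; fixed.
Sat(EG ¬safe) = {Sync, Check, Busy, Store, Recv}
A[(safe ∨ error) U EG ¬safe]: least fixpoint, start Z0 = Sat(EG ¬safe) = {Sync, Check, Busy, Store, Recv}, add states in Sat(safe ∨ error) with every successor in Z. Z1 = {Sync, Check, Grant, Busy, Store, Recv}; fixed.
Sat(A[(safe ∨ error) U EG ¬safe]) = {Sync, Check, Grant, Busy, Store, Recv}
Check ∈ Sat(A[(safe ∨ error) U EG ¬safe]) = {Sync, Check, Grant, Busy, Store, Recv}, so the formula holds at Check.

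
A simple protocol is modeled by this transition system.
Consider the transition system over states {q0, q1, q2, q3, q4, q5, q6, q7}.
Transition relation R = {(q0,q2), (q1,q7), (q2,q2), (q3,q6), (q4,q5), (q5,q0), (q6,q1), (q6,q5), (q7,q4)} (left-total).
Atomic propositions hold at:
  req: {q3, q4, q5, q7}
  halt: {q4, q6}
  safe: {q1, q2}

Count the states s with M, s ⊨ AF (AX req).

3

Sat(AX req) = {s : every successor in {q3, q4, q5, q7}} = {q1, q4, q7}
AF (AX req): least fixpoint, start Z0 = {q1, q4, q7}, add states with every successor in Z. Already a fixed point.
Sat(AF (AX req)) = {q1, q4, q7}
|Sat(AF (AX req))| = |{q1, q4, q7}| = 3.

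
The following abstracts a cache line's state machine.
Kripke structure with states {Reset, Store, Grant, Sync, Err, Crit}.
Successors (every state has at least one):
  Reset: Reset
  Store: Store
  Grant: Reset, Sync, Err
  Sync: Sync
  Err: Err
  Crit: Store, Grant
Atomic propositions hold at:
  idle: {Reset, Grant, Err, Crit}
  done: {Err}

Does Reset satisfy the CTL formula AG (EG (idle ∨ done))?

Sat(idle ∨ done) = {Reset, Grant, Err, Crit}
EG (idle ∨ done): greatest fixpoint, start Z0 = {Reset, Grant, Err, Crit}, keep only states in Sat with some successor in Z. Already a fixed point.
Sat(EG (idle ∨ done)) = {Reset, Grant, Err, Crit}
AG (EG (idle ∨ done)): greatest fixpoint, start Z0 = {Reset, Grant, Err, Crit}, keep only states in Sat with every successor in Z. Z1 = {Reset, Err}; fixed.
Sat(AG (EG (idle ∨ done))) = {Reset, Err}
Reset ∈ Sat(AG (EG (idle ∨ done))) = {Reset, Err}, so the formula holds at Reset.

Yes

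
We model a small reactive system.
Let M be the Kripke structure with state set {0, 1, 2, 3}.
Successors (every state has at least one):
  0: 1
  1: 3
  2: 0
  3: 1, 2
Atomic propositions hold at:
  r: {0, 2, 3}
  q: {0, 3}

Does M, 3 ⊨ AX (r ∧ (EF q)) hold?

EF q: least fixpoint, start Z0 = {0, 3}, add states with some successor in Z. Z1 = {0, 1, 2, 3}; fixed.
Sat(EF q) = {0, 1, 2, 3}
Sat(r ∧ (EF q)) = {0, 2, 3}
Sat(AX (r ∧ (EF q))) = {s : every successor in {0, 2, 3}} = {1, 2}
3 ∉ Sat(AX (r ∧ (EF q))) = {1, 2}, so the formula does not hold at 3.

No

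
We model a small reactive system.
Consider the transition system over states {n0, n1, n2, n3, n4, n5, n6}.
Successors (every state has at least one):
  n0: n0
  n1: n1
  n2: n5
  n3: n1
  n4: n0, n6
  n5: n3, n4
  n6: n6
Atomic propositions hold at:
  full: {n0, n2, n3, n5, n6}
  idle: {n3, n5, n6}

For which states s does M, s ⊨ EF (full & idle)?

Sat(full & idle) = {n3, n5, n6}
EF (full & idle): least fixpoint, start Z0 = {n3, n5, n6}, add states with some successor in Z. Z1 = {n2, n3, n4, n5, n6}; fixed.
Sat(EF (full & idle)) = {n2, n3, n4, n5, n6}

{n2, n3, n4, n5, n6}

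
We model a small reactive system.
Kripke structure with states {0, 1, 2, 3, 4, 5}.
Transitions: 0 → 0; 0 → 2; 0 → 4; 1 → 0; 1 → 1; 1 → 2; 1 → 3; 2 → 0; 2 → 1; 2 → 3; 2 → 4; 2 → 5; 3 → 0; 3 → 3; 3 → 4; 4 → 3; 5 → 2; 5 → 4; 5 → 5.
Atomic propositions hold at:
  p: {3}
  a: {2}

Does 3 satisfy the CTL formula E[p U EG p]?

Yes

EG p: greatest fixpoint, start Z0 = {3}, keep only states in Sat with some successor in Z. Already a fixed point.
Sat(EG p) = {3}
E[p U EG p]: least fixpoint, start Z0 = Sat(EG p) = {3}, add states in Sat(p) with some successor in Z. Already a fixed point.
Sat(E[p U EG p]) = {3}
3 ∈ Sat(E[p U EG p]) = {3}, so the formula holds at 3.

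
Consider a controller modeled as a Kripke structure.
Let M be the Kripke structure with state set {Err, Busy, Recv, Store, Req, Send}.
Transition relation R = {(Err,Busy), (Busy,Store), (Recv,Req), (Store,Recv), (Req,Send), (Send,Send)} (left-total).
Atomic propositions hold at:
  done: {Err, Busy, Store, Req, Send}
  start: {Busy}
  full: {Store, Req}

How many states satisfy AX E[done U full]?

3

E[done U full]: least fixpoint, start Z0 = Sat(full) = {Store, Req}, add states in Sat(done) with some successor in Z. Z1 = {Busy, Store, Req}; Z2 = {Err, Busy, Store, Req}; fixed.
Sat(E[done U full]) = {Err, Busy, Store, Req}
Sat(AX E[done U full]) = {s : every successor in {Err, Busy, Store, Req}} = {Err, Busy, Recv}
|Sat(AX E[done U full])| = |{Err, Busy, Recv}| = 3.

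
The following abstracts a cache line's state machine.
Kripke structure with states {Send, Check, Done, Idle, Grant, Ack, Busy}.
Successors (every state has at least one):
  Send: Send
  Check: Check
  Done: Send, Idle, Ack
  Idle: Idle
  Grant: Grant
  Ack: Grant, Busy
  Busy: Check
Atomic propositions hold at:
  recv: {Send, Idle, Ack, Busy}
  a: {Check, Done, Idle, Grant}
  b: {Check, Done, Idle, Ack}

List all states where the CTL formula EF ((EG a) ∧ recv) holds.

EG a: greatest fixpoint, start Z0 = {Check, Done, Idle, Grant}, keep only states in Sat with some successor in Z. Already a fixed point.
Sat(EG a) = {Check, Done, Idle, Grant}
Sat((EG a) ∧ recv) = {Idle}
EF ((EG a) ∧ recv): least fixpoint, start Z0 = {Idle}, add states with some successor in Z. Z1 = {Done, Idle}; fixed.
Sat(EF ((EG a) ∧ recv)) = {Done, Idle}

{Done, Idle}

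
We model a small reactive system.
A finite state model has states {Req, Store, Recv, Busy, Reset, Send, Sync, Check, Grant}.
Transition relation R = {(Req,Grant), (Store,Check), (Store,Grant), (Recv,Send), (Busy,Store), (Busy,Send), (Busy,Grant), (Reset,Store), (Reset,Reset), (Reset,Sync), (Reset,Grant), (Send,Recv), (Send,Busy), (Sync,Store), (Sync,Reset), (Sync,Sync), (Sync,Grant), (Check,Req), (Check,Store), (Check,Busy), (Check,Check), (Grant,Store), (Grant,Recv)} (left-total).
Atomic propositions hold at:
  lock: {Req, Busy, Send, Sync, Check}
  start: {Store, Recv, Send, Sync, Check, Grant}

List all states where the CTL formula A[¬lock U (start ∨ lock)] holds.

{Req, Store, Recv, Busy, Send, Sync, Check, Grant}

Sat(¬lock) = {Store, Recv, Reset, Grant}
Sat(start ∨ lock) = {Req, Store, Recv, Busy, Send, Sync, Check, Grant}
A[¬lock U (start ∨ lock)]: least fixpoint, start Z0 = Sat((start ∨ lock)) = {Req, Store, Recv, Busy, Send, Sync, Check, Grant}, add states in Sat(¬lock) with every successor in Z. Already a fixed point.
Sat(A[¬lock U (start ∨ lock)]) = {Req, Store, Recv, Busy, Send, Sync, Check, Grant}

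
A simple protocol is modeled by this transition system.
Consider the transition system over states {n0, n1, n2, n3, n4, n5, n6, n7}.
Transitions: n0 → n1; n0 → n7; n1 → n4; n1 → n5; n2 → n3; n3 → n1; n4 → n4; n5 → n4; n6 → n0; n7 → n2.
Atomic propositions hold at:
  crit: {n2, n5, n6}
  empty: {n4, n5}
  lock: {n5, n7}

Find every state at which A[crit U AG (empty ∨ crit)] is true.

Sat(empty ∨ crit) = {n2, n4, n5, n6}
AG (empty ∨ crit): greatest fixpoint, start Z0 = {n2, n4, n5, n6}, keep only states in Sat with every successor in Z. Z1 = {n4, n5}; fixed.
Sat(AG (empty ∨ crit)) = {n4, n5}
A[crit U AG (empty ∨ crit)]: least fixpoint, start Z0 = Sat(AG (empty ∨ crit)) = {n4, n5}, add states in Sat(crit) with every successor in Z. Already a fixed point.
Sat(A[crit U AG (empty ∨ crit)]) = {n4, n5}

{n4, n5}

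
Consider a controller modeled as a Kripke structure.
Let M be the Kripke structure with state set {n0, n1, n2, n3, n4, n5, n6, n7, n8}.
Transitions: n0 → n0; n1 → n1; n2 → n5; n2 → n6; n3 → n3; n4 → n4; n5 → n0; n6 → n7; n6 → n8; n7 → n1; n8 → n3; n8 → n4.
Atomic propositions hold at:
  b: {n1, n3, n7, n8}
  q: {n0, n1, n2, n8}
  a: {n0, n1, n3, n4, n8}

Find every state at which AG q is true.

AG q: greatest fixpoint, start Z0 = {n0, n1, n2, n8}, keep only states in Sat with every successor in Z. Z1 = {n0, n1}; fixed.
Sat(AG q) = {n0, n1}

{n0, n1}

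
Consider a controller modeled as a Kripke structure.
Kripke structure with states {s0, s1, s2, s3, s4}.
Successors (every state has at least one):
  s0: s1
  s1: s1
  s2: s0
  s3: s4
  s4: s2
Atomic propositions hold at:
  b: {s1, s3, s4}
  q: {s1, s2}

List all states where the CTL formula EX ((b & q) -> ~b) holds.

{s2, s3, s4}

Sat(b & q) = {s1}
Sat(~b) = {s0, s2}
Sat((b & q) -> ~b) = {s0, s2, s3, s4}
Sat(EX ((b & q) -> ~b)) = {s : some successor in {s0, s2, s3, s4}} = {s2, s3, s4}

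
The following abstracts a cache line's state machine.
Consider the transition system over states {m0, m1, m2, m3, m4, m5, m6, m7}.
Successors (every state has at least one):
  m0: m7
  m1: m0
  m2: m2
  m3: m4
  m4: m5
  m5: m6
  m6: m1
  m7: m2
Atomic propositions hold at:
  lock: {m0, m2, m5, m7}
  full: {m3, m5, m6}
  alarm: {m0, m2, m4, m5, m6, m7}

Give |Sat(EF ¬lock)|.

Sat(¬lock) = {m1, m3, m4, m6}
EF ¬lock: least fixpoint, start Z0 = {m1, m3, m4, m6}, add states with some successor in Z. Z1 = {m1, m3, m4, m5, m6}; fixed.
Sat(EF ¬lock) = {m1, m3, m4, m5, m6}
|Sat(EF ¬lock)| = |{m1, m3, m4, m5, m6}| = 5.

5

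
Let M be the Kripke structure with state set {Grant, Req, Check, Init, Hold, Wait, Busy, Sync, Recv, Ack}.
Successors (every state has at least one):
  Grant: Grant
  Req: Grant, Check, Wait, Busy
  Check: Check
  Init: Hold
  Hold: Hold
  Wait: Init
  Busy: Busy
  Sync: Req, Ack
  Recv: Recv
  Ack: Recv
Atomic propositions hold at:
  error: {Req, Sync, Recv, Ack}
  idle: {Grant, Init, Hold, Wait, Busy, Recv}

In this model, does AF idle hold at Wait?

AF idle: least fixpoint, start Z0 = {Grant, Init, Hold, Wait, Busy, Recv}, add states with every successor in Z. Z1 = {Grant, Init, Hold, Wait, Busy, Recv, Ack}; fixed.
Sat(AF idle) = {Grant, Init, Hold, Wait, Busy, Recv, Ack}
Wait ∈ Sat(AF idle) = {Grant, Init, Hold, Wait, Busy, Recv, Ack}, so the formula holds at Wait.

Yes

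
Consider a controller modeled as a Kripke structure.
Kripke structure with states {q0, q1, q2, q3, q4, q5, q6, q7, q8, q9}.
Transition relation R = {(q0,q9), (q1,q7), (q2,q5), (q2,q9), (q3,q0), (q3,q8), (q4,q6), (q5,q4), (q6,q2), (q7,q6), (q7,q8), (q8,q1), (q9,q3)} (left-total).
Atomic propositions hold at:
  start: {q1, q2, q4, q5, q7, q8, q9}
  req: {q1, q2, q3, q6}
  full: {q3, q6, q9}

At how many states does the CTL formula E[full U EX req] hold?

Sat(EX req) = {s : some successor in {q1, q2, q3, q6}} = {q4, q6, q7, q8, q9}
E[full U EX req]: least fixpoint, start Z0 = Sat(EX req) = {q4, q6, q7, q8, q9}, add states in Sat(full) with some successor in Z. Z1 = {q3, q4, q6, q7, q8, q9}; fixed.
Sat(E[full U EX req]) = {q3, q4, q6, q7, q8, q9}
|Sat(E[full U EX req])| = |{q3, q4, q6, q7, q8, q9}| = 6.

6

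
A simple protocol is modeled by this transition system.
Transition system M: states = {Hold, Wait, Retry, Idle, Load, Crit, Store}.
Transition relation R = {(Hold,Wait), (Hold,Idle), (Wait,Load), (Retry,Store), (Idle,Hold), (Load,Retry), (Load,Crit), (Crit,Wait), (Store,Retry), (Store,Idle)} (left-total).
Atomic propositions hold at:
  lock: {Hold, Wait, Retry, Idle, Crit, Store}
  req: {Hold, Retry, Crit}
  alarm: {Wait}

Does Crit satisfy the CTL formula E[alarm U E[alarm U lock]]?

Yes

E[alarm U lock]: least fixpoint, start Z0 = Sat(lock) = {Hold, Wait, Retry, Idle, Crit, Store}, add states in Sat(alarm) with some successor in Z. Already a fixed point.
Sat(E[alarm U lock]) = {Hold, Wait, Retry, Idle, Crit, Store}
E[alarm U E[alarm U lock]]: least fixpoint, start Z0 = Sat(E[alarm U lock]) = {Hold, Wait, Retry, Idle, Crit, Store}, add states in Sat(alarm) with some successor in Z. Already a fixed point.
Sat(E[alarm U E[alarm U lock]]) = {Hold, Wait, Retry, Idle, Crit, Store}
Crit ∈ Sat(E[alarm U E[alarm U lock]]) = {Hold, Wait, Retry, Idle, Crit, Store}, so the formula holds at Crit.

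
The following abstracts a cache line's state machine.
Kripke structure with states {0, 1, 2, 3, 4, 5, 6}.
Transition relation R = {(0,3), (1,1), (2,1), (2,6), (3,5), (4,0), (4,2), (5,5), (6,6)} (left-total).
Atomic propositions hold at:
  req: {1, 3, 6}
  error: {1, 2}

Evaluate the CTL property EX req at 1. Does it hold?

Sat(EX req) = {s : some successor in {1, 3, 6}} = {0, 1, 2, 6}
1 ∈ Sat(EX req) = {0, 1, 2, 6}, so the formula holds at 1.

Yes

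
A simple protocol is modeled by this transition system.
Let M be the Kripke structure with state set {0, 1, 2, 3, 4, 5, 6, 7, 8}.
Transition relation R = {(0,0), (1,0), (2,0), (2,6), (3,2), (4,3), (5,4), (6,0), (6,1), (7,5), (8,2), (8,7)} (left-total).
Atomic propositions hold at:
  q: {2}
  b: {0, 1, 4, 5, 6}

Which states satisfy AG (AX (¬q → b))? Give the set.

{0, 1, 2, 3, 6}

Sat(¬q) = {0, 1, 3, 4, 5, 6, 7, 8}
Sat(¬q → b) = {0, 1, 2, 4, 5, 6}
Sat(AX (¬q → b)) = {s : every successor in {0, 1, 2, 4, 5, 6}} = {0, 1, 2, 3, 5, 6, 7}
AG (AX (¬q → b)): greatest fixpoint, start Z0 = {0, 1, 2, 3, 5, 6, 7}, keep only states in Sat with every successor in Z. Z1 = {0, 1, 2, 3, 6, 7}; Z2 = {0, 1, 2, 3, 6}; fixed.
Sat(AG (AX (¬q → b))) = {0, 1, 2, 3, 6}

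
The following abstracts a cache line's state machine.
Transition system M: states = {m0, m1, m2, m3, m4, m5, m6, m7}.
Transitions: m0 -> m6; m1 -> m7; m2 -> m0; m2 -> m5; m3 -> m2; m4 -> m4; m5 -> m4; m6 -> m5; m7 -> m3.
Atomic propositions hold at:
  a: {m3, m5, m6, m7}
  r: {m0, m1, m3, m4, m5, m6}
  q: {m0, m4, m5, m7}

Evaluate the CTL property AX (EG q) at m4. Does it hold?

Yes

EG q: greatest fixpoint, start Z0 = {m0, m4, m5, m7}, keep only states in Sat with some successor in Z. Z1 = {m4, m5}; fixed.
Sat(EG q) = {m4, m5}
Sat(AX (EG q)) = {s : every successor in {m4, m5}} = {m4, m5, m6}
m4 ∈ Sat(AX (EG q)) = {m4, m5, m6}, so the formula holds at m4.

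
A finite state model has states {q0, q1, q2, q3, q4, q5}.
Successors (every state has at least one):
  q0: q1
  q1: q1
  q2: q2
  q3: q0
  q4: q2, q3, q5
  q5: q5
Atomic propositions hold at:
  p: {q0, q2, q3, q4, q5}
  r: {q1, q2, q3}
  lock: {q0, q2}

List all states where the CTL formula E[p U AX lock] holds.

Sat(AX lock) = {s : every successor in {q0, q2}} = {q2, q3}
E[p U AX lock]: least fixpoint, start Z0 = Sat(AX lock) = {q2, q3}, add states in Sat(p) with some successor in Z. Z1 = {q2, q3, q4}; fixed.
Sat(E[p U AX lock]) = {q2, q3, q4}

{q2, q3, q4}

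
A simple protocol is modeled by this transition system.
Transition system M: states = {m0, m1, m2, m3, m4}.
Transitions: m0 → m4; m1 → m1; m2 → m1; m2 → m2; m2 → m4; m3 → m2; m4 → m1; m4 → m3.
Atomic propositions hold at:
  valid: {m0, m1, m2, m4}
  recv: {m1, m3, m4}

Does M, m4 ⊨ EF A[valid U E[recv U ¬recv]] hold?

Sat(¬recv) = {m0, m2}
E[recv U ¬recv]: least fixpoint, start Z0 = Sat(¬recv) = {m0, m2}, add states in Sat(recv) with some successor in Z. Z1 = {m0, m2, m3}; Z2 = {m0, m2, m3, m4}; fixed.
Sat(E[recv U ¬recv]) = {m0, m2, m3, m4}
A[valid U E[recv U ¬recv]]: least fixpoint, start Z0 = Sat(E[recv U ¬recv]) = {m0, m2, m3, m4}, add states in Sat(valid) with every successor in Z. Already a fixed point.
Sat(A[valid U E[recv U ¬recv]]) = {m0, m2, m3, m4}
EF A[valid U E[recv U ¬recv]]: least fixpoint, start Z0 = {m0, m2, m3, m4}, add states with some successor in Z. Already a fixed point.
Sat(EF A[valid U E[recv U ¬recv]]) = {m0, m2, m3, m4}
m4 ∈ Sat(EF A[valid U E[recv U ¬recv]]) = {m0, m2, m3, m4}, so the formula holds at m4.

Yes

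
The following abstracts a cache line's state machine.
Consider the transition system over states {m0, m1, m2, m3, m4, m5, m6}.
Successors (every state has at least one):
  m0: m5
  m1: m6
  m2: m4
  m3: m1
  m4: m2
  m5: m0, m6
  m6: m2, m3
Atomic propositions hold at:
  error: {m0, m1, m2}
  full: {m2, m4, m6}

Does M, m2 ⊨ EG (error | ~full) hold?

No

Sat(~full) = {m0, m1, m3, m5}
Sat(error | ~full) = {m0, m1, m2, m3, m5}
EG (error | ~full): greatest fixpoint, start Z0 = {m0, m1, m2, m3, m5}, keep only states in Sat with some successor in Z. Z1 = {m0, m3, m5}; Z2 = {m0, m5}; fixed.
Sat(EG (error | ~full)) = {m0, m5}
m2 ∉ Sat(EG (error | ~full)) = {m0, m5}, so the formula does not hold at m2.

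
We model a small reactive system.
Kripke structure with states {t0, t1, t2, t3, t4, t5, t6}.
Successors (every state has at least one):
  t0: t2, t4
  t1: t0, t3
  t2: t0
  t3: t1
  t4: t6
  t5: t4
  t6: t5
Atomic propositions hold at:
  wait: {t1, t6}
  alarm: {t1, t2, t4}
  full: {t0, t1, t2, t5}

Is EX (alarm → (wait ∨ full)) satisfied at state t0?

Yes

Sat(wait ∨ full) = {t0, t1, t2, t5, t6}
Sat(alarm → (wait ∨ full)) = {t0, t1, t2, t3, t5, t6}
Sat(EX (alarm → (wait ∨ full))) = {s : some successor in {t0, t1, t2, t3, t5, t6}} = {t0, t1, t2, t3, t4, t6}
t0 ∈ Sat(EX (alarm → (wait ∨ full))) = {t0, t1, t2, t3, t4, t6}, so the formula holds at t0.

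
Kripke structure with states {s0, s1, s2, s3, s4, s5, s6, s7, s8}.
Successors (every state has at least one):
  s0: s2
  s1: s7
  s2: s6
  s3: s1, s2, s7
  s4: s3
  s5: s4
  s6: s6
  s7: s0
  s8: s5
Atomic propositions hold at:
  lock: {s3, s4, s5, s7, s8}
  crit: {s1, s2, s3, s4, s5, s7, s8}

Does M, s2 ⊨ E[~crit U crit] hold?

Yes

Sat(~crit) = {s0, s6}
E[~crit U crit]: least fixpoint, start Z0 = Sat(crit) = {s1, s2, s3, s4, s5, s7, s8}, add states in Sat(~crit) with some successor in Z. Z1 = {s0, s1, s2, s3, s4, s5, s7, s8}; fixed.
Sat(E[~crit U crit]) = {s0, s1, s2, s3, s4, s5, s7, s8}
s2 ∈ Sat(E[~crit U crit]) = {s0, s1, s2, s3, s4, s5, s7, s8}, so the formula holds at s2.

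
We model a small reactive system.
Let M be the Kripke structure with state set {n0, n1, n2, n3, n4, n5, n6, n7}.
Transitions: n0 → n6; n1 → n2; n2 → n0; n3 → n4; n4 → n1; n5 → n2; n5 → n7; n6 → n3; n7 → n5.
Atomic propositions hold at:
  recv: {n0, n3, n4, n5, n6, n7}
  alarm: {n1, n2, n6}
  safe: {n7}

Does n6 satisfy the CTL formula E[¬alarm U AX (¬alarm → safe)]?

No

Sat(¬alarm) = {n0, n3, n4, n5, n7}
Sat(¬alarm → safe) = {n1, n2, n6, n7}
Sat(AX (¬alarm → safe)) = {s : every successor in {n1, n2, n6, n7}} = {n0, n1, n4, n5}
E[¬alarm U AX (¬alarm → safe)]: least fixpoint, start Z0 = Sat(AX (¬alarm → safe)) = {n0, n1, n4, n5}, add states in Sat(¬alarm) with some successor in Z. Z1 = {n0, n1, n3, n4, n5, n7}; fixed.
Sat(E[¬alarm U AX (¬alarm → safe)]) = {n0, n1, n3, n4, n5, n7}
n6 ∉ Sat(E[¬alarm U AX (¬alarm → safe)]) = {n0, n1, n3, n4, n5, n7}, so the formula does not hold at n6.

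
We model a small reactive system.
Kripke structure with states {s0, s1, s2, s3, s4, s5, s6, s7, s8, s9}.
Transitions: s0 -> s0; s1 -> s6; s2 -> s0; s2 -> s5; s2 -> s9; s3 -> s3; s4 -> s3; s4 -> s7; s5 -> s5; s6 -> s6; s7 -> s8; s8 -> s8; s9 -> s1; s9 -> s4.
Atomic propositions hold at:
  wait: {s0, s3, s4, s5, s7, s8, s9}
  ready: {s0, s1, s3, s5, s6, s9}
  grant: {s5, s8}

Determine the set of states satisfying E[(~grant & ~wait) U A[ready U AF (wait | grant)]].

Sat(~grant) = {s0, s1, s2, s3, s4, s6, s7, s9}
Sat(~wait) = {s1, s2, s6}
Sat(~grant & ~wait) = {s1, s2, s6}
Sat(wait | grant) = {s0, s3, s4, s5, s7, s8, s9}
AF (wait | grant): least fixpoint, start Z0 = {s0, s3, s4, s5, s7, s8, s9}, add states with every successor in Z. Z1 = {s0, s2, s3, s4, s5, s7, s8, s9}; fixed.
Sat(AF (wait | grant)) = {s0, s2, s3, s4, s5, s7, s8, s9}
A[ready U AF (wait | grant)]: least fixpoint, start Z0 = Sat(AF (wait | grant)) = {s0, s2, s3, s4, s5, s7, s8, s9}, add states in Sat(ready) with every successor in Z. Already a fixed point.
Sat(A[ready U AF (wait | grant)]) = {s0, s2, s3, s4, s5, s7, s8, s9}
E[(~grant & ~wait) U A[ready U AF (wait | grant)]]: least fixpoint, start Z0 = Sat(A[ready U AF (wait | grant)]) = {s0, s2, s3, s4, s5, s7, s8, s9}, add states in Sat(~grant & ~wait) with some successor in Z. Already a fixed point.
Sat(E[(~grant & ~wait) U A[ready U AF (wait | grant)]]) = {s0, s2, s3, s4, s5, s7, s8, s9}

{s0, s2, s3, s4, s5, s7, s8, s9}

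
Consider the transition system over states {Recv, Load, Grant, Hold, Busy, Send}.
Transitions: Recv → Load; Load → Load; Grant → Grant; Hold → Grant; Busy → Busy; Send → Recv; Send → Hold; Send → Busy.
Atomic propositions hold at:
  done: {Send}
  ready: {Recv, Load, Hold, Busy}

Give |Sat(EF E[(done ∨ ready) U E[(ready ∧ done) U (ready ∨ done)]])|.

Sat(done ∨ ready) = {Recv, Load, Hold, Busy, Send}
Sat(ready ∧ done) = ∅
Sat(ready ∨ done) = {Recv, Load, Hold, Busy, Send}
E[(ready ∧ done) U (ready ∨ done)]: least fixpoint, start Z0 = Sat((ready ∨ done)) = {Recv, Load, Hold, Busy, Send}, add states in Sat(ready ∧ done) with some successor in Z. Already a fixed point.
Sat(E[(ready ∧ done) U (ready ∨ done)]) = {Recv, Load, Hold, Busy, Send}
E[(done ∨ ready) U E[(ready ∧ done) U (ready ∨ done)]]: least fixpoint, start Z0 = Sat(E[(ready ∧ done) U (ready ∨ done)]) = {Recv, Load, Hold, Busy, Send}, add states in Sat(done ∨ ready) with some successor in Z. Already a fixed point.
Sat(E[(done ∨ ready) U E[(ready ∧ done) U (ready ∨ done)]]) = {Recv, Load, Hold, Busy, Send}
EF E[(done ∨ ready) U E[(ready ∧ done) U (ready ∨ done)]]: least fixpoint, start Z0 = {Recv, Load, Hold, Busy, Send}, add states with some successor in Z. Already a fixed point.
Sat(EF E[(done ∨ ready) U E[(ready ∧ done) U (ready ∨ done)]]) = {Recv, Load, Hold, Busy, Send}
|Sat(EF E[(done ∨ ready) U E[(ready ∧ done) U (ready ∨ done)]])| = |{Recv, Load, Hold, Busy, Send}| = 5.

5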